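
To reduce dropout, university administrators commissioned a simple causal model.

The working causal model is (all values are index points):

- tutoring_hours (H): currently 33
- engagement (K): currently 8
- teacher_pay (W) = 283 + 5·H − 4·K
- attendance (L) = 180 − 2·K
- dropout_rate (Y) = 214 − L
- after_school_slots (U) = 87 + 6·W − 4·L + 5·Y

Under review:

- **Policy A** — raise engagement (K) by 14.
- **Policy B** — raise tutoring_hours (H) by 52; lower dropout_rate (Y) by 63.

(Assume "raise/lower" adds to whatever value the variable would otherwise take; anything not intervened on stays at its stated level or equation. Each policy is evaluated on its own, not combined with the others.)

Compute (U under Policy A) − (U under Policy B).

-1329

Policy A (K + 14):
  H = 33
  K = 8 + 14 = 22
  W = 283 + 5·33 − 4·22 = 360
  L = 180 − 2·22 = 136
  Y = 214 − 136 = 78
  U = 87 + 6·360 − 4·136 + 5·78 = 2093
Policy B (H + 52, Y − 63):
  H = 33 + 52 = 85
  K = 8
  W = 283 + 5·85 − 4·8 = 676
  L = 180 − 2·8 = 164
  Y = 214 − 164 (−63 from intervention) = -13
  U = 87 + 6·676 − 4·164 + 5·(-13) = 3422
U: 2093 − 3422 = -1329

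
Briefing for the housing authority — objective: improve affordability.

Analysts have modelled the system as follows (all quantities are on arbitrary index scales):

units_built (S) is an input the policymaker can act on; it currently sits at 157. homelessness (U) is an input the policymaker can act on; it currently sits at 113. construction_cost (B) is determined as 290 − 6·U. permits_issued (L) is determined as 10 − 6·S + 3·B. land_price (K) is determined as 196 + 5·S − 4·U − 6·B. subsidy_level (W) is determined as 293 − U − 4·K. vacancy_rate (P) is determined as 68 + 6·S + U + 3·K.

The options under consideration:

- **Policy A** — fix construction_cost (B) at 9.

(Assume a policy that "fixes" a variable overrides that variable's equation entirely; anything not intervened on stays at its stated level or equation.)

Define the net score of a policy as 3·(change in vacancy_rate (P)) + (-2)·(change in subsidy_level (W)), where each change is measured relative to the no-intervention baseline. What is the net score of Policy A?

Baseline:
  S = 157
  U = 113
  B = 290 − 6·113 = -388
  K = 196 + 5·157 − 4·113 − 6·(-388) = 2857
  W = 293 − 113 − 4·2857 = -11248
  P = 68 + 6·157 + 113 + 3·2857 = 9694
Policy A (B := 9):
  S = 157
  U = 113
  B = 9
  K = 196 + 5·157 − 4·113 − 6·9 = 475
  W = 293 − 113 − 4·475 = -1720
  P = 68 + 6·157 + 113 + 3·475 = 2548
ΔP = 2548 − 9694 = -7146; ΔW = -1720 − (-11248) = 9528
Score = 3·(-7146) + (-2)·9528 = -40494

-40494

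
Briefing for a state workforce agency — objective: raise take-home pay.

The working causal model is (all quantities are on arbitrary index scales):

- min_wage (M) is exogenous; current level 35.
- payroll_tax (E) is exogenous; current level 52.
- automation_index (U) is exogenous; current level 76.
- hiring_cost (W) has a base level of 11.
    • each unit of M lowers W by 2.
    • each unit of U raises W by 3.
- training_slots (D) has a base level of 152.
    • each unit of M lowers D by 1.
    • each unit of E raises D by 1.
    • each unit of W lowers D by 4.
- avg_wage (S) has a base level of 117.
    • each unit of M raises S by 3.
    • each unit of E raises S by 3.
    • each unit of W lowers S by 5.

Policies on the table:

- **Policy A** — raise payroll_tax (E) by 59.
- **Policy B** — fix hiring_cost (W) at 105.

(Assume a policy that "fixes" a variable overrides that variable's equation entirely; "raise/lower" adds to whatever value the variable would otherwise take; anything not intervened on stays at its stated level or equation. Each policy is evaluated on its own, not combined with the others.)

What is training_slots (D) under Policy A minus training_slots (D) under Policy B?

-197

Policy A (E + 59):
  M = 35
  E = 52 + 59 = 111
  U = 76
  W = 11 − 2·35 + 3·76 = 169
  D = 152 − 35 + 111 − 4·169 = -448
Policy B (W := 105):
  M = 35
  E = 52
  U = 76
  W = 105
  D = 152 − 35 + 52 − 4·105 = -251
D: -448 − (-251) = -197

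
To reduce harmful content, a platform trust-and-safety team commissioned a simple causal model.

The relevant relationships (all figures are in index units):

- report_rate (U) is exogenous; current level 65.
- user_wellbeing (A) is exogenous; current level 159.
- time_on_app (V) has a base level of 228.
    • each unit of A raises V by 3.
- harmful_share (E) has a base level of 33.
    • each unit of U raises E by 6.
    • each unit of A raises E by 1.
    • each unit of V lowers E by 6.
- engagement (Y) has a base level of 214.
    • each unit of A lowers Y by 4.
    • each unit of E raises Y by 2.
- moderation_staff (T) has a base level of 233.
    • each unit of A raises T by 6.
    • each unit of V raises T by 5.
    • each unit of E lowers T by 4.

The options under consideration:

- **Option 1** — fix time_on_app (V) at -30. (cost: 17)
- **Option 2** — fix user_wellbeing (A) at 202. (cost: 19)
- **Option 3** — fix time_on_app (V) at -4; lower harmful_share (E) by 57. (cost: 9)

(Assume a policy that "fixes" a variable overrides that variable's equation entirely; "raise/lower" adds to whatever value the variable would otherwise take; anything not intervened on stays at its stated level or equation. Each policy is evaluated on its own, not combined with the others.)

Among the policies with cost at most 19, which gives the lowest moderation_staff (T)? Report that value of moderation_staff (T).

-2011

Option 1 (V := -30):
  U = 65
  A = 159
  V = -30
  E = 33 + 6·65 + 159 − 6·(-30) = 762
  T = 233 + 6·159 + 5·(-30) − 4·762 = -2011
Option 2 (A := 202):
  U = 65
  A = 202
  V = 228 + 3·202 = 834
  E = 33 + 6·65 + 202 − 6·834 = -4379
  T = 233 + 6·202 + 5·834 − 4·(-4379) = 23131
Option 3 (V := -4, E − 57):
  U = 65
  A = 159
  V = -4
  E = 33 + 6·65 + 159 − 6·(-4) (−57 from intervention) = 549
  T = 233 + 6·159 + 5·(-4) − 4·549 = -1029
Comparing — Option 1: T=-2011, Option 2: T=23131, Option 3: T=-1029. Lowest is -2011 (Option 1).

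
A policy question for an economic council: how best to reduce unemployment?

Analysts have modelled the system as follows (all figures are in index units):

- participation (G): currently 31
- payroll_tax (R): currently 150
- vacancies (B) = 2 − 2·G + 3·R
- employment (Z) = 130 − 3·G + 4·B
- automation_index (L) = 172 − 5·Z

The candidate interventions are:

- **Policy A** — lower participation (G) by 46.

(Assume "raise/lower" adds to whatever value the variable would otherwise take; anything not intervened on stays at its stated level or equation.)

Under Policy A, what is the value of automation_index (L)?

-10343

Policy A (G − 46):
  G = 31 − 46 = -15
  R = 150
  B = 2 − 2·(-15) + 3·150 = 482
  Z = 130 − 3·(-15) + 4·482 = 2103
  L = 172 − 5·2103 = -10343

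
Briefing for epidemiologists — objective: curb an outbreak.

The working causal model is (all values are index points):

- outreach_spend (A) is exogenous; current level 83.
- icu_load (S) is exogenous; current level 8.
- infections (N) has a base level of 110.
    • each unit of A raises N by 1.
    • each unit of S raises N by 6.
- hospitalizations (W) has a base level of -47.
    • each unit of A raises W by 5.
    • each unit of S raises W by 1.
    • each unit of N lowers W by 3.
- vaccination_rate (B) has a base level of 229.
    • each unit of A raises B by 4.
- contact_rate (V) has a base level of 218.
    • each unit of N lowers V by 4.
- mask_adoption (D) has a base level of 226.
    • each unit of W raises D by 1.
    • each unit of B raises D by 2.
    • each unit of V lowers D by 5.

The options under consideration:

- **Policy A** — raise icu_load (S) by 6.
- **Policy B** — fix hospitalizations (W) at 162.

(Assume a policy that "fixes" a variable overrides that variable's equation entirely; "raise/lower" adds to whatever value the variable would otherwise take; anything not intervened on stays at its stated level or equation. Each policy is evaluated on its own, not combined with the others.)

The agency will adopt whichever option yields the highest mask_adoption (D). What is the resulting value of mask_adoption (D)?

Policy A (S + 6):
  A = 83
  S = 8 + 6 = 14
  N = 110 + 83 + 6·14 = 277
  W = -47 + 5·83 + 14 − 3·277 = -449
  B = 229 + 4·83 = 561
  V = 218 − 4·277 = -890
  D = 226 + (-449) + 2·561 − 5·(-890) = 5349
Policy B (W := 162):
  A = 83
  S = 8
  N = 110 + 83 + 6·8 = 241
  W = 162
  B = 229 + 4·83 = 561
  V = 218 − 4·241 = -746
  D = 226 + 162 + 2·561 − 5·(-746) = 5240
Comparing — Policy A: D=5349, Policy B: D=5240. Highest is 5349 (Policy A).

5349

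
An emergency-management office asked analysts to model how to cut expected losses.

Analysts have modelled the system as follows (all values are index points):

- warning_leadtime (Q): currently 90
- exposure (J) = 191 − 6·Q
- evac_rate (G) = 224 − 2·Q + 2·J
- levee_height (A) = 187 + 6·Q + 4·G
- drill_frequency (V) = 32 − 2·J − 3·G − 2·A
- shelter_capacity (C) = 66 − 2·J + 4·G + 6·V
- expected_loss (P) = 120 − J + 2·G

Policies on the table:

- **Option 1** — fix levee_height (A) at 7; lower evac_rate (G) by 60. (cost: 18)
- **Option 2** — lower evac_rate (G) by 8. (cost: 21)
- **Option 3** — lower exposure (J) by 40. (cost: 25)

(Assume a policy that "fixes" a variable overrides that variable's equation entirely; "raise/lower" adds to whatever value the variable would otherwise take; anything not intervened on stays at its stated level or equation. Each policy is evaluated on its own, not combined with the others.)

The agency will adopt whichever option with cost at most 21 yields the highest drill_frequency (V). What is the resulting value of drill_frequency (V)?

6558

Option 1 (A := 7, G − 60):
  Q = 90
  J = 191 − 6·90 = -349
  G = 224 − 2·90 + 2·(-349) (−60 from intervention) = -714
  A = 7
  V = 32 − 2·(-349) − 3·(-714) − 2·7 = 2858
Option 2 (G − 8):
  Q = 90
  J = 191 − 6·90 = -349
  G = 224 − 2·90 + 2·(-349) (−8 from intervention) = -662
  A = 187 + 6·90 + 4·(-662) = -1921
  V = 32 − 2·(-349) − 3·(-662) − 2·(-1921) = 6558
Comparing — Option 1: V=2858, Option 2: V=6558. Highest is 6558 (Option 2).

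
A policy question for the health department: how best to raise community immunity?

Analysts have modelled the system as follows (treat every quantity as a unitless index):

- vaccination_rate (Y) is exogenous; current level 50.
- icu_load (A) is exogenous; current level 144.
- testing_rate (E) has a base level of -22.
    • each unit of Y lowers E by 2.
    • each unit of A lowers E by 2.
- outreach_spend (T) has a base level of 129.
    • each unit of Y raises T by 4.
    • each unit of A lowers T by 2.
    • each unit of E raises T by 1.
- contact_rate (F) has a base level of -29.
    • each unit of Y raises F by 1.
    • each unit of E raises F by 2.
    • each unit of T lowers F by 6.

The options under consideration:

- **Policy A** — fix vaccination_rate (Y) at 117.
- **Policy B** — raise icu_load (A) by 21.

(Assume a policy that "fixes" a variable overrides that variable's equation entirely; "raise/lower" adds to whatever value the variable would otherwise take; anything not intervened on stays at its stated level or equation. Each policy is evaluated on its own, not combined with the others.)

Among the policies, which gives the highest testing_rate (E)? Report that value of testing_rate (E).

Policy A (Y := 117):
  Y = 117
  A = 144
  E = -22 − 2·117 − 2·144 = -544
Policy B (A + 21):
  Y = 50
  A = 144 + 21 = 165
  E = -22 − 2·50 − 2·165 = -452
Comparing — Policy A: E=-544, Policy B: E=-452. Highest is -452 (Policy B).

-452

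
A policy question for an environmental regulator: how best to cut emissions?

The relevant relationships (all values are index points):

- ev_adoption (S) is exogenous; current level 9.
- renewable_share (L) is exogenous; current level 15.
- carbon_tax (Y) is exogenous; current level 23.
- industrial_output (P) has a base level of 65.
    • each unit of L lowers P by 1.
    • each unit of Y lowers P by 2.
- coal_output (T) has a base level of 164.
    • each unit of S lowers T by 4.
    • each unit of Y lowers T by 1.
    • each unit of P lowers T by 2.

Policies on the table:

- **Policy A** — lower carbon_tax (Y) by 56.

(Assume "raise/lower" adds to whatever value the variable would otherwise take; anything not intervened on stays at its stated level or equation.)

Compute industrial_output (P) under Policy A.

Policy A (Y − 56):
  L = 15
  Y = 23 − 56 = -33
  P = 65 − 15 − 2·(-33) = 116

116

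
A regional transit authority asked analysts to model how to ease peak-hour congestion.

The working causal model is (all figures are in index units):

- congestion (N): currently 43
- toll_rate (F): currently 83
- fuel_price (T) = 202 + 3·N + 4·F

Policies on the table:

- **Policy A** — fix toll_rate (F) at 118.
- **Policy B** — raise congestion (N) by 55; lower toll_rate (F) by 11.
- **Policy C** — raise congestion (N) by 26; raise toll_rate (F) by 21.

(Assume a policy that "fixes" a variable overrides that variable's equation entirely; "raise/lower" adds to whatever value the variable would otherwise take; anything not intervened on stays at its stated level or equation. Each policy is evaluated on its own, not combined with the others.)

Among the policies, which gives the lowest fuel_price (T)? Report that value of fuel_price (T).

Policy A (F := 118):
  N = 43
  F = 118
  T = 202 + 3·43 + 4·118 = 803
Policy B (N + 55, F − 11):
  N = 43 + 55 = 98
  F = 83 − 11 = 72
  T = 202 + 3·98 + 4·72 = 784
Policy C (N + 26, F + 21):
  N = 43 + 26 = 69
  F = 83 + 21 = 104
  T = 202 + 3·69 + 4·104 = 825
Comparing — Policy A: T=803, Policy B: T=784, Policy C: T=825. Lowest is 784 (Policy B).

784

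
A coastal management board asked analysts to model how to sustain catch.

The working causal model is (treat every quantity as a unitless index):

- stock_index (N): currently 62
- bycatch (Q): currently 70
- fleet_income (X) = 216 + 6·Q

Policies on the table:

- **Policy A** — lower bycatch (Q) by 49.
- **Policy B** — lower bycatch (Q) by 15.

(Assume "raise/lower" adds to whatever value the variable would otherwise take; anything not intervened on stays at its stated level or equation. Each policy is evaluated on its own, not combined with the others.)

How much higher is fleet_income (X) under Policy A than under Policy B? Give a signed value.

Policy A (Q − 49):
  Q = 70 − 49 = 21
  X = 216 + 6·21 = 342
Policy B (Q − 15):
  Q = 70 − 15 = 55
  X = 216 + 6·55 = 546
X: 342 − 546 = -204

-204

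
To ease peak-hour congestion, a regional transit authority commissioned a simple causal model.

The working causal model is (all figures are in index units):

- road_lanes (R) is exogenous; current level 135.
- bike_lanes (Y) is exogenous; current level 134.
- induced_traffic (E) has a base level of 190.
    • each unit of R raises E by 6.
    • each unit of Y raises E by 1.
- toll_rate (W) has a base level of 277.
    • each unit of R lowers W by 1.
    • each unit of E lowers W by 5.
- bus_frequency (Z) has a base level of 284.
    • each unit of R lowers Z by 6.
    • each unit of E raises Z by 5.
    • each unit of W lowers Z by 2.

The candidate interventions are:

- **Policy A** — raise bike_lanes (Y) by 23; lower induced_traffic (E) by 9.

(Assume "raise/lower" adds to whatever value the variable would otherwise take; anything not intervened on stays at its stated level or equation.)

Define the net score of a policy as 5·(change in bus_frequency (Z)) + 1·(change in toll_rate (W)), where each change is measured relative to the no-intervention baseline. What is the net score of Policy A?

Baseline:
  R = 135
  Y = 134
  E = 190 + 6·135 + 134 = 1134
  W = 277 − 135 − 5·1134 = -5528
  Z = 284 − 6·135 + 5·1134 − 2·(-5528) = 16200
Policy A (Y + 23, E − 9):
  R = 135
  Y = 134 + 23 = 157
  E = 190 + 6·135 + 157 (−9 from intervention) = 1148
  W = 277 − 135 − 5·1148 = -5598
  Z = 284 − 6·135 + 5·1148 − 2·(-5598) = 16410
ΔZ = 16410 − 16200 = 210; ΔW = -5598 − (-5528) = -70
Score = 5·210 + 1·(-70) = 980

980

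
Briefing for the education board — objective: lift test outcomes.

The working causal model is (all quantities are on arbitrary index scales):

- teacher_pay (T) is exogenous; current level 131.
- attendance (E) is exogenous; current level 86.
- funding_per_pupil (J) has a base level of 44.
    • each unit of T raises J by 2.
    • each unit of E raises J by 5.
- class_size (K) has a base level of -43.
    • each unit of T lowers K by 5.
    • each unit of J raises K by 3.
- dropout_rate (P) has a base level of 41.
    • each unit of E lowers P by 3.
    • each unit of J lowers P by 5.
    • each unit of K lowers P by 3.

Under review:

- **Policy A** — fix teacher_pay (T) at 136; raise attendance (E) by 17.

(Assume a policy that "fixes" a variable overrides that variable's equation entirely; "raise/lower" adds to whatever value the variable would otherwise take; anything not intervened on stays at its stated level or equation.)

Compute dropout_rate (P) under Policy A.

Policy A (T := 136, E + 17):
  T = 136
  E = 86 + 17 = 103
  J = 44 + 2·136 + 5·103 = 831
  K = -43 − 5·136 + 3·831 = 1770
  P = 41 − 3·103 − 5·831 − 3·1770 = -9733

-9733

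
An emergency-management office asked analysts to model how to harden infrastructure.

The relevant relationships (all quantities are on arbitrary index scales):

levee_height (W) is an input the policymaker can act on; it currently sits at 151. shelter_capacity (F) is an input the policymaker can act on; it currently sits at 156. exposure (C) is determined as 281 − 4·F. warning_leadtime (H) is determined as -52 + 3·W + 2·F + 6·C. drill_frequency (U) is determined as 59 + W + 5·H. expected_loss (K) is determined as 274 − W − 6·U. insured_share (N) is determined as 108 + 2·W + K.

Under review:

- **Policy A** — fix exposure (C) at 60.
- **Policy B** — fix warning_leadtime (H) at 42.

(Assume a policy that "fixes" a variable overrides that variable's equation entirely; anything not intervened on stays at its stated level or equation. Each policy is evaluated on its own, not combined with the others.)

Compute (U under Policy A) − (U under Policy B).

Policy A (C := 60):
  W = 151
  F = 156
  C = 60
  H = -52 + 3·151 + 2·156 + 6·60 = 1073
  U = 59 + 151 + 5·1073 = 5575
Policy B (H := 42):
  W = 151
  F = 156
  C = 281 − 4·156 = -343
  H = 42
  U = 59 + 151 + 5·42 = 420
U: 5575 − 420 = 5155

5155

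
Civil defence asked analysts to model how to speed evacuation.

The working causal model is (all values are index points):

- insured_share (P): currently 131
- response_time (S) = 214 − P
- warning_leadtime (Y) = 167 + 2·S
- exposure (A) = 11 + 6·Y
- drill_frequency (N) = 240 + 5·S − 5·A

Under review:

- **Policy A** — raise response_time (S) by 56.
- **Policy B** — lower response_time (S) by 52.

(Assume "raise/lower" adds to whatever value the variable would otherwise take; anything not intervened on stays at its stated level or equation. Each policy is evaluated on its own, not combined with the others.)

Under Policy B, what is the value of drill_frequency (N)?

Policy B (S − 52):
  P = 131
  S = 214 − 131 (−52 from intervention) = 31
  Y = 167 + 2·31 = 229
  A = 11 + 6·229 = 1385
  N = 240 + 5·31 − 5·1385 = -6530

-6530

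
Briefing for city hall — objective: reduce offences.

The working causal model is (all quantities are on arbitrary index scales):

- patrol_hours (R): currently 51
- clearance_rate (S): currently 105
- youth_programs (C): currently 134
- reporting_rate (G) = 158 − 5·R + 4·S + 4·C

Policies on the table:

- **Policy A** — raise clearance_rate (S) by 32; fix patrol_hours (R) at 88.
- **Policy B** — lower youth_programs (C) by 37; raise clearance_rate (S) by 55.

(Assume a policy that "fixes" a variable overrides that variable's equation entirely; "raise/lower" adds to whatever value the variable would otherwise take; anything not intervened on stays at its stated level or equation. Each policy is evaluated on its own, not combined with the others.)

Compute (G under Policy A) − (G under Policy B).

Policy A (S + 32, R := 88):
  R = 88
  S = 105 + 32 = 137
  C = 134
  G = 158 − 5·88 + 4·137 + 4·134 = 802
Policy B (C − 37, S + 55):
  R = 51
  S = 105 + 55 = 160
  C = 134 − 37 = 97
  G = 158 − 5·51 + 4·160 + 4·97 = 931
G: 802 − 931 = -129

-129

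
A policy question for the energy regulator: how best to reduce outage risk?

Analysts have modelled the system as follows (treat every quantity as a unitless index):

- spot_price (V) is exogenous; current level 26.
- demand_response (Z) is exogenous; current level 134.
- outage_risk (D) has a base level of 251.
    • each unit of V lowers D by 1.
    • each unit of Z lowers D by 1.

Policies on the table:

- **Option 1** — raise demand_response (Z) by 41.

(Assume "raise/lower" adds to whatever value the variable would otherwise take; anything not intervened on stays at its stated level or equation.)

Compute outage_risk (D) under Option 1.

Option 1 (Z + 41):
  V = 26
  Z = 134 + 41 = 175
  D = 251 − 26 − 175 = 50

50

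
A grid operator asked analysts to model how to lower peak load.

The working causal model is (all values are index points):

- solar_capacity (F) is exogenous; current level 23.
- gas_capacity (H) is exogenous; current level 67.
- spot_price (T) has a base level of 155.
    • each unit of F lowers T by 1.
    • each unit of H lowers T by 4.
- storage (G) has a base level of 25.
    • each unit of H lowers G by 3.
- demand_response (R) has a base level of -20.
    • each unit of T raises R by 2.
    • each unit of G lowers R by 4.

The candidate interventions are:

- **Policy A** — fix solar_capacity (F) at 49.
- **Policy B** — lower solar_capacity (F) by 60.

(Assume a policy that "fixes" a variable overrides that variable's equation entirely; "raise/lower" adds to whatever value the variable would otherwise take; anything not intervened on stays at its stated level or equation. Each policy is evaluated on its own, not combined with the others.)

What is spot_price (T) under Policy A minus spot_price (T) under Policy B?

-86

Policy A (F := 49):
  F = 49
  H = 67
  T = 155 − 49 − 4·67 = -162
Policy B (F − 60):
  F = 23 − 60 = -37
  H = 67
  T = 155 − (-37) − 4·67 = -76
T: -162 − (-76) = -86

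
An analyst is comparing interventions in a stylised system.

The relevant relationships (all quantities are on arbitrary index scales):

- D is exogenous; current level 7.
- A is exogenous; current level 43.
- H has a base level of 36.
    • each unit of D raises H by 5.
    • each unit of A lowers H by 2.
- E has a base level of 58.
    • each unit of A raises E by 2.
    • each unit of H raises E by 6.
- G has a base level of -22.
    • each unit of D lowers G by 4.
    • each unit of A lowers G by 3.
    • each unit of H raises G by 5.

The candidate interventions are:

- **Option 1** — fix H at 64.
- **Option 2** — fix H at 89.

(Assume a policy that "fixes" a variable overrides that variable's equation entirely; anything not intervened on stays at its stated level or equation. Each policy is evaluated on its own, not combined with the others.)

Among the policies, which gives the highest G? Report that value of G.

266

Option 1 (H := 64):
  D = 7
  A = 43
  H = 64
  G = -22 − 4·7 − 3·43 + 5·64 = 141
Option 2 (H := 89):
  D = 7
  A = 43
  H = 89
  G = -22 − 4·7 − 3·43 + 5·89 = 266
Comparing — Option 1: G=141, Option 2: G=266. Highest is 266 (Option 2).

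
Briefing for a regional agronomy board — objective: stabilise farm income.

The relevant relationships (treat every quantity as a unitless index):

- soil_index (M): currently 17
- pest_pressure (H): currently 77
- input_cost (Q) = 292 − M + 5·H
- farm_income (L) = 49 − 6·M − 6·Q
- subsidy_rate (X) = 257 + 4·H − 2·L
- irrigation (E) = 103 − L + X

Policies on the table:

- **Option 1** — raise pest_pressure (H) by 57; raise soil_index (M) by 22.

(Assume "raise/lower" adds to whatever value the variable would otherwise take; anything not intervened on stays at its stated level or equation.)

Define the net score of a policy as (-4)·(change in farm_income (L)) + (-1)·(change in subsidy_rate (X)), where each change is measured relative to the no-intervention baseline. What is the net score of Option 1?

3192

Baseline:
  M = 17
  H = 77
  Q = 292 − 17 + 5·77 = 660
  L = 49 − 6·17 − 6·660 = -4013
  X = 257 + 4·77 − 2·(-4013) = 8591
Option 1 (H + 57, M + 22):
  M = 17 + 22 = 39
  H = 77 + 57 = 134
  Q = 292 − 39 + 5·134 = 923
  L = 49 − 6·39 − 6·923 = -5723
  X = 257 + 4·134 − 2·(-5723) = 12239
ΔL = -5723 − (-4013) = -1710; ΔX = 12239 − 8591 = 3648
Score = (-4)·(-1710) + (-1)·3648 = 3192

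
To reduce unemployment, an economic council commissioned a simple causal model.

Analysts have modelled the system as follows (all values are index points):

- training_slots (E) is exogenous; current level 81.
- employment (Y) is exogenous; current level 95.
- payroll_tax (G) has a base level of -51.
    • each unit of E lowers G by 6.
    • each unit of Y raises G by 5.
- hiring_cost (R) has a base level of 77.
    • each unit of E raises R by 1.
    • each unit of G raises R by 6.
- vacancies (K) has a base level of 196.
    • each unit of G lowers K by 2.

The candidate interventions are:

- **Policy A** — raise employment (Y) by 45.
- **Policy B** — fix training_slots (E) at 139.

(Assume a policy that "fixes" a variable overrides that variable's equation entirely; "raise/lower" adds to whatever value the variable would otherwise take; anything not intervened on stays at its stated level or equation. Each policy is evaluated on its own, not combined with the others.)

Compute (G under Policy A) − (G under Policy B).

573

Policy A (Y + 45):
  E = 81
  Y = 95 + 45 = 140
  G = -51 − 6·81 + 5·140 = 163
Policy B (E := 139):
  E = 139
  Y = 95
  G = -51 − 6·139 + 5·95 = -410
G: 163 − (-410) = 573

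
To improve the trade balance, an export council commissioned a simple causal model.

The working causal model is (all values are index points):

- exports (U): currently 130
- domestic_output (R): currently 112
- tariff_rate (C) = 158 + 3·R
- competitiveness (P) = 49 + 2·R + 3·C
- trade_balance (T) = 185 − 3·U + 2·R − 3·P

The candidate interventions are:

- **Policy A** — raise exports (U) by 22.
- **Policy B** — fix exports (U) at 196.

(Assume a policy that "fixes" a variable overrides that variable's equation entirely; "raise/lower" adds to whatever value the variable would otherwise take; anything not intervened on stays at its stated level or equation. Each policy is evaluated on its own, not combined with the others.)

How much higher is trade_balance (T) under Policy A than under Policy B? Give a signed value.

132

Policy A (U + 22):
  U = 130 + 22 = 152
  R = 112
  C = 158 + 3·112 = 494
  P = 49 + 2·112 + 3·494 = 1755
  T = 185 − 3·152 + 2·112 − 3·1755 = -5312
Policy B (U := 196):
  U = 196
  R = 112
  C = 158 + 3·112 = 494
  P = 49 + 2·112 + 3·494 = 1755
  T = 185 − 3·196 + 2·112 − 3·1755 = -5444
T: -5312 − (-5444) = 132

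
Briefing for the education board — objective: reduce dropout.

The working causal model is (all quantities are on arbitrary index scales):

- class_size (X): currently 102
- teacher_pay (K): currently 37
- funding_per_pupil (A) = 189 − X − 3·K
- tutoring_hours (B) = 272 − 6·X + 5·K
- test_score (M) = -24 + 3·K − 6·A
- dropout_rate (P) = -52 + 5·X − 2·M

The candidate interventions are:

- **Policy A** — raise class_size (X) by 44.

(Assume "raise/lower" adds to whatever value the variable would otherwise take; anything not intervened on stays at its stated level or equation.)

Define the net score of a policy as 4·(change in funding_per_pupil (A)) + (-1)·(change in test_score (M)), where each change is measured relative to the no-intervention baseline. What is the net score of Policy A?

Baseline:
  X = 102
  K = 37
  A = 189 − 102 − 3·37 = -24
  M = -24 + 3·37 − 6·(-24) = 231
Policy A (X + 44):
  X = 102 + 44 = 146
  K = 37
  A = 189 − 146 − 3·37 = -68
  M = -24 + 3·37 − 6·(-68) = 495
ΔA = -68 − (-24) = -44; ΔM = 495 − 231 = 264
Score = 4·(-44) + (-1)·264 = -440

-440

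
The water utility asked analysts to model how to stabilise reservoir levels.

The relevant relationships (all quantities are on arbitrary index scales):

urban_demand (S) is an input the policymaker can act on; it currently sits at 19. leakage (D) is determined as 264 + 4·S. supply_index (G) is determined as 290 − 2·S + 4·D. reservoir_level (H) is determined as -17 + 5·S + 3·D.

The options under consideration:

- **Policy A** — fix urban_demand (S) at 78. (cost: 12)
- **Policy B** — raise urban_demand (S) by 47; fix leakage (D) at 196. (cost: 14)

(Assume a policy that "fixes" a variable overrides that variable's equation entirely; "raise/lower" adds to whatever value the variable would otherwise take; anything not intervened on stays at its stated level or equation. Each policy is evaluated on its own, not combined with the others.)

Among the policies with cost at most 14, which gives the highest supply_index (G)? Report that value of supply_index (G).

Policy A (S := 78):
  S = 78
  D = 264 + 4·78 = 576
  G = 290 − 2·78 + 4·576 = 2438
Policy B (S + 47, D := 196):
  S = 19 + 47 = 66
  D = 196
  G = 290 − 2·66 + 4·196 = 942
Comparing — Policy A: G=2438, Policy B: G=942. Highest is 2438 (Policy A).

2438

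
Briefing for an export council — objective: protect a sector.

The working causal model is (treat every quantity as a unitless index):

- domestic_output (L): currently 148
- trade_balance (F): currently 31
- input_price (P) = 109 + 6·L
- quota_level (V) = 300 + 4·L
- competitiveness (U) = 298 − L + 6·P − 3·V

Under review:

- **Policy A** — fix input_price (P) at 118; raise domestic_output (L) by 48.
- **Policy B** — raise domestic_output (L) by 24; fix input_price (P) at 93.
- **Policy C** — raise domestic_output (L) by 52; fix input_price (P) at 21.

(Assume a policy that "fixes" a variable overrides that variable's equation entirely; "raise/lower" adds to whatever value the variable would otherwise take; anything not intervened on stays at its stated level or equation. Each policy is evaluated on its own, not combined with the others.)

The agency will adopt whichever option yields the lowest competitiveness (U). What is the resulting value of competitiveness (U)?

-3076

Policy A (P := 118, L + 48):
  L = 148 + 48 = 196
  P = 118
  V = 300 + 4·196 = 1084
  U = 298 − 196 + 6·118 − 3·1084 = -2442
Policy B (L + 24, P := 93):
  L = 148 + 24 = 172
  P = 93
  V = 300 + 4·172 = 988
  U = 298 − 172 + 6·93 − 3·988 = -2280
Policy C (L + 52, P := 21):
  L = 148 + 52 = 200
  P = 21
  V = 300 + 4·200 = 1100
  U = 298 − 200 + 6·21 − 3·1100 = -3076
Comparing — Policy A: U=-2442, Policy B: U=-2280, Policy C: U=-3076. Lowest is -3076 (Policy C).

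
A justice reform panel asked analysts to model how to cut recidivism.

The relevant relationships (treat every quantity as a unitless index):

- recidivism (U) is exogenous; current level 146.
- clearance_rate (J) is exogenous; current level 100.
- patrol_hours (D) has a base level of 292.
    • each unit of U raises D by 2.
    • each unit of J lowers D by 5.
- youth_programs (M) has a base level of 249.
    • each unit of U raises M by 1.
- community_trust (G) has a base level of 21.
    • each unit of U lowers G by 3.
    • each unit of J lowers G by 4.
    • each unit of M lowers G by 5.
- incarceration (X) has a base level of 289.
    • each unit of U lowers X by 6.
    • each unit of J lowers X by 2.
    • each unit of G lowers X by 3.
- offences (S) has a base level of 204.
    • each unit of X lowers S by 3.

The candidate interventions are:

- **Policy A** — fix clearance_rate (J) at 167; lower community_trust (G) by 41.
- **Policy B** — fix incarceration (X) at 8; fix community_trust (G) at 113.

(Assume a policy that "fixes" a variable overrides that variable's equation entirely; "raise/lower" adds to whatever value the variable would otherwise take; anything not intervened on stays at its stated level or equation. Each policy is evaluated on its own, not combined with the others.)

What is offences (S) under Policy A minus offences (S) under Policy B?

Policy A (J := 167, G − 41):
  U = 146
  J = 167
  M = 249 + 146 = 395
  G = 21 − 3·146 − 4·167 − 5·395 (−41 from intervention) = -3101
  X = 289 − 6·146 − 2·167 − 3·(-3101) = 8382
  S = 204 − 3·8382 = -24942
Policy B (X := 8, G := 113):
  U = 146
  J = 100
  M = 249 + 146 = 395
  G = 113
  X = 8
  S = 204 − 3·8 = 180
S: -24942 − 180 = -25122

-25122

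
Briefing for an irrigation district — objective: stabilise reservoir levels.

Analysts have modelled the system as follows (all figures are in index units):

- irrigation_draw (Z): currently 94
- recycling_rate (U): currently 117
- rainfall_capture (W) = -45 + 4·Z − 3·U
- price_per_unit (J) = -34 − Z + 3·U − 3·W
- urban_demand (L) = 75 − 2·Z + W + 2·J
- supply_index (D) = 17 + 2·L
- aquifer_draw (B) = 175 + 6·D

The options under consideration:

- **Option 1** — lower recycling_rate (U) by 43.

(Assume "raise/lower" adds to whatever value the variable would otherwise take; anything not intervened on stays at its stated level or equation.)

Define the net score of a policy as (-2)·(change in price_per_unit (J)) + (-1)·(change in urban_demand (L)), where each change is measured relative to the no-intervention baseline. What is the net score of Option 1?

Baseline:
  Z = 94
  U = 117
  W = -45 + 4·94 − 3·117 = -20
  J = -34 − 94 + 3·117 − 3·(-20) = 283
  L = 75 − 2·94 + (-20) + 2·283 = 433
Option 1 (U − 43):
  Z = 94
  U = 117 − 43 = 74
  W = -45 + 4·94 − 3·74 = 109
  J = -34 − 94 + 3·74 − 3·109 = -233
  L = 75 − 2·94 + 109 + 2·(-233) = -470
ΔJ = -233 − 283 = -516; ΔL = -470 − 433 = -903
Score = (-2)·(-516) + (-1)·(-903) = 1935

1935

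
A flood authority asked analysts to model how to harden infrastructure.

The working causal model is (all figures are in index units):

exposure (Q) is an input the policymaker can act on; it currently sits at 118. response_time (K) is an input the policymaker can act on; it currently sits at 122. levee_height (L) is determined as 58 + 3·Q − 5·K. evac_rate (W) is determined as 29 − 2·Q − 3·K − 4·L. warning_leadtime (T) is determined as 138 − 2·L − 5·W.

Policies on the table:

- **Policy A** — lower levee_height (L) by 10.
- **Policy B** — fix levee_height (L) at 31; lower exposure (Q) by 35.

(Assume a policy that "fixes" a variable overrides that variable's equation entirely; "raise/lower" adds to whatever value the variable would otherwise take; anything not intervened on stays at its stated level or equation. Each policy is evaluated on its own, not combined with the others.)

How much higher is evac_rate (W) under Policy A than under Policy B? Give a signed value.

Policy A (L − 10):
  Q = 118
  K = 122
  L = 58 + 3·118 − 5·122 (−10 from intervention) = -208
  W = 29 − 2·118 − 3·122 − 4·(-208) = 259
Policy B (L := 31, Q − 35):
  Q = 118 − 35 = 83
  K = 122
  L = 31
  W = 29 − 2·83 − 3·122 − 4·31 = -627
W: 259 − (-627) = 886

886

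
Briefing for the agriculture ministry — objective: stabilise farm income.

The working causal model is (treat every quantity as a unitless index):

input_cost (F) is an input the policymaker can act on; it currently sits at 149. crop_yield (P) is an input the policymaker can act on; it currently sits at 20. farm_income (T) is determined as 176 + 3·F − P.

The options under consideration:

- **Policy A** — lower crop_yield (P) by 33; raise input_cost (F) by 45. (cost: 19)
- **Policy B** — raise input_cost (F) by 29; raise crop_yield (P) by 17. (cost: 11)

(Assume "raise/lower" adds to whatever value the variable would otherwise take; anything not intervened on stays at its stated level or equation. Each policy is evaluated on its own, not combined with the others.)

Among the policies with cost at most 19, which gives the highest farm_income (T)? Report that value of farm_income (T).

771

Policy A (P − 33, F + 45):
  F = 149 + 45 = 194
  P = 20 − 33 = -13
  T = 176 + 3·194 − (-13) = 771
Policy B (F + 29, P + 17):
  F = 149 + 29 = 178
  P = 20 + 17 = 37
  T = 176 + 3·178 − 37 = 673
Comparing — Policy A: T=771, Policy B: T=673. Highest is 771 (Policy A).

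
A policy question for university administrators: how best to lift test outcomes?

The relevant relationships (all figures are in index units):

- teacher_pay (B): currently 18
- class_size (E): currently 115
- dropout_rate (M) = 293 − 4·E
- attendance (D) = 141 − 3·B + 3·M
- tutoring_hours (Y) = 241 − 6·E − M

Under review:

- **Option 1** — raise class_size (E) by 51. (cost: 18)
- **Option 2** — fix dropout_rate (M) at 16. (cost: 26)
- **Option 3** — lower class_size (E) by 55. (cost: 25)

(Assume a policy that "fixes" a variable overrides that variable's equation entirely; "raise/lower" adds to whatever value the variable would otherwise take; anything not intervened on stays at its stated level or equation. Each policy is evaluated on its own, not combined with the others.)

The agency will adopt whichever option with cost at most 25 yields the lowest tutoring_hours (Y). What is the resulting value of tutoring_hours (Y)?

Option 1 (E + 51):
  E = 115 + 51 = 166
  M = 293 − 4·166 = -371
  Y = 241 − 6·166 − (-371) = -384
Option 3 (E − 55):
  E = 115 − 55 = 60
  M = 293 − 4·60 = 53
  Y = 241 − 6·60 − 53 = -172
Comparing — Option 1: Y=-384, Option 3: Y=-172. Lowest is -384 (Option 1).

-384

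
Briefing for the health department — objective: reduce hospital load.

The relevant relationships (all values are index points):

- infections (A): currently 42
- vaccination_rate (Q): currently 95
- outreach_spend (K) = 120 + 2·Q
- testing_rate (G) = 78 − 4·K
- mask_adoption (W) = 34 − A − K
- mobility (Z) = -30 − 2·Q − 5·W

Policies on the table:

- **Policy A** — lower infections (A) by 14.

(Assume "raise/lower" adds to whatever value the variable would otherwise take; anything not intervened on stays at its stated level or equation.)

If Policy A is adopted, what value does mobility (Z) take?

1300

Policy A (A − 14):
  A = 42 − 14 = 28
  Q = 95
  K = 120 + 2·95 = 310
  W = 34 − 28 − 310 = -304
  Z = -30 − 2·95 − 5·(-304) = 1300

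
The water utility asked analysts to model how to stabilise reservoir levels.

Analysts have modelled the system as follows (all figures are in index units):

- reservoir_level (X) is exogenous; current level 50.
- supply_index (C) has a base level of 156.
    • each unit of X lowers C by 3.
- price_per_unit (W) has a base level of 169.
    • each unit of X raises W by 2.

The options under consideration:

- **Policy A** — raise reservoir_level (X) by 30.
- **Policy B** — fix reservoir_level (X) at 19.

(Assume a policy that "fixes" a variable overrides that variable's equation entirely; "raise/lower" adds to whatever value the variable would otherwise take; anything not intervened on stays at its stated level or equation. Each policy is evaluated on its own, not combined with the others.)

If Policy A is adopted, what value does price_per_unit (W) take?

329

Policy A (X + 30):
  X = 50 + 30 = 80
  W = 169 + 2·80 = 329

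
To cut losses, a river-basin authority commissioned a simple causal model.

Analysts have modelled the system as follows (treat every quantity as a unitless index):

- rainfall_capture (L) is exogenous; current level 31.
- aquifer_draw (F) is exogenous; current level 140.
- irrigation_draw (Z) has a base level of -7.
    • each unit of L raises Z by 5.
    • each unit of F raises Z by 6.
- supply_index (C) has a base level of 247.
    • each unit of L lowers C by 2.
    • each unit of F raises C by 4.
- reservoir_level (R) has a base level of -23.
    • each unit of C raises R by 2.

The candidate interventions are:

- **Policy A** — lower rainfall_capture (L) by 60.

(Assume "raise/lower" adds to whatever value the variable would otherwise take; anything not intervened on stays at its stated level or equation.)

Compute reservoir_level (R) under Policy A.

1707

Policy A (L − 60):
  L = 31 − 60 = -29
  F = 140
  C = 247 − 2·(-29) + 4·140 = 865
  R = -23 + 2·865 = 1707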